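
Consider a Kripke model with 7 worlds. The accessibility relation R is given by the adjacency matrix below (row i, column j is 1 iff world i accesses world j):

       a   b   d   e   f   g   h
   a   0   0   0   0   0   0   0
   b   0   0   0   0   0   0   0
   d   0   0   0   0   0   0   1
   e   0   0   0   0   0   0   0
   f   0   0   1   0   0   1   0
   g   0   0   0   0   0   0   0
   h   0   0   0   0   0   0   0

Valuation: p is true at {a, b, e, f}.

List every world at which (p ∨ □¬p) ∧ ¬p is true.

{d, g, h}

a: p ∨ □¬p is T, ¬p is F. ✗
b: p ∨ □¬p is T, ¬p is F. ✗
d: p ∨ □¬p is T, ¬p is T. ✓
e: p ∨ □¬p is T, ¬p is F. ✗
f: p ∨ □¬p is T, ¬p is F. ✗
g: p ∨ □¬p is T, ¬p is T. ✓
h: p ∨ □¬p is T, ¬p is T. ✓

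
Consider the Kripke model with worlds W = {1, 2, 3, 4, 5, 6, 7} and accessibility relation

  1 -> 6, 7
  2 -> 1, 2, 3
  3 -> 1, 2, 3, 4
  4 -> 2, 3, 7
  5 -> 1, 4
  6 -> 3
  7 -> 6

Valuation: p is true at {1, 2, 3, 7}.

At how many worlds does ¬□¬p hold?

6

1: □¬p is F. ✓
2: □¬p is F. ✓
3: □¬p is F. ✓
4: □¬p is F. ✓
5: □¬p is F. ✓
6: □¬p is F. ✓
7: □¬p is T. ✗
Satisfying worlds: {1, 2, 3, 4, 5, 6}.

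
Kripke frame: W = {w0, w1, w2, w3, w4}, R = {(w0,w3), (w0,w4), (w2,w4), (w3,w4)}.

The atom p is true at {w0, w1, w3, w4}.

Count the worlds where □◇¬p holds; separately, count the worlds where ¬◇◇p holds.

2 and 4

For □◇¬p:
w0: successors {w3, w4}; ◇¬p there: w3:F, w4:F. ✗
w1: no successors, so □◇¬p holds vacuously. ✓
w2: successors {w4}; ◇¬p there: w4:F. ✗
w3: successors {w4}; ◇¬p there: w4:F. ✗
w4: no successors, so □◇¬p holds vacuously. ✓
— 2 worlds.
For ¬◇◇p:
w0: ◇◇p is T. ✗
w1: ◇◇p is F. ✓
w2: ◇◇p is F. ✓
w3: ◇◇p is F. ✓
w4: ◇◇p is F. ✓
— 4 worlds.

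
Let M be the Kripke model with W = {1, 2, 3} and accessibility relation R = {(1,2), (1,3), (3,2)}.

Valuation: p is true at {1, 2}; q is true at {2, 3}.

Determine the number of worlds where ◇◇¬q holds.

1: successors {2, 3}; ◇¬q there: 2:F, 3:F. ✗
2: no successors, so ◇◇¬q fails. ✗
3: successors {2}; ◇¬q there: 2:F. ✗
Satisfying worlds: ∅.

0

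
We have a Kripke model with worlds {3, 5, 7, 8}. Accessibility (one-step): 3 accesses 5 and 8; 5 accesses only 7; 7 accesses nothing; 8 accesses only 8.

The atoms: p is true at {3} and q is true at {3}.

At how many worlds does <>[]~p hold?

3: successors {5, 8}; []~p there: 5:T, 8:T. ✓
5: successors {7}; []~p there: 7:T. ✓
7: no successors, so <>[]~p fails. ✗
8: successors {8}; []~p there: 8:T. ✓
Satisfying worlds: {3, 5, 8}.

3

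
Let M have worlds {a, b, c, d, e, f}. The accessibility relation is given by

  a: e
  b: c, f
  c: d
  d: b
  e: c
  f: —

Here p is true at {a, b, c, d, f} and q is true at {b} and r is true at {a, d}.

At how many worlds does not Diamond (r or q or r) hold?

4

a: Diamond (r or q or r) is F. ✓
b: Diamond (r or q or r) is F. ✓
c: Diamond (r or q or r) is T. ✗
d: Diamond (r or q or r) is T. ✗
e: Diamond (r or q or r) is F. ✓
f: Diamond (r or q or r) is F. ✓
Satisfying worlds: {a, b, e, f}.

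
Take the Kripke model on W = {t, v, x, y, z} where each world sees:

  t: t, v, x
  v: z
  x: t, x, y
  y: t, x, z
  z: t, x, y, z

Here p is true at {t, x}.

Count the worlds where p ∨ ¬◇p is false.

2

t: p is T, ¬◇p is F. ✓
v: p is F, ¬◇p is T. ✓
x: p is T, ¬◇p is F. ✓
y: p is F, ¬◇p is F. ✗
z: p is F, ¬◇p is F. ✗
Satisfying worlds: {t, v, x}.
So p ∨ ¬◇p fails at the other 2 worlds.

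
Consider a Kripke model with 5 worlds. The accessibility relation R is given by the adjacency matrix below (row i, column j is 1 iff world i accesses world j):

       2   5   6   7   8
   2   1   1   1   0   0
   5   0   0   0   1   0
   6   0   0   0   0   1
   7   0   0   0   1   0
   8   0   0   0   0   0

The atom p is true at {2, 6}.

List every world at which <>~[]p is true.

{2, 5, 7}

2: successors {2, 5, 6}; ~[]p there: 2:T, 5:T, 6:T. ✓
5: successors {7}; ~[]p there: 7:T. ✓
6: successors {8}; ~[]p there: 8:F. ✗
7: successors {7}; ~[]p there: 7:T. ✓
8: no successors, so <>~[]p fails. ✗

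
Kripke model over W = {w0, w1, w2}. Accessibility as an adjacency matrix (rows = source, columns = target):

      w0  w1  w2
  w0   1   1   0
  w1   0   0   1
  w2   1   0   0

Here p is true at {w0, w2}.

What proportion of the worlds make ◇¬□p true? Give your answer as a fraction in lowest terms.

2/3

w0: successors {w0, w1}; ¬□p there: w0:T, w1:F. ✓
w1: successors {w2}; ¬□p there: w2:F. ✗
w2: successors {w0}; ¬□p there: w0:T. ✓
That's 2 of 3 worlds, so 2/3.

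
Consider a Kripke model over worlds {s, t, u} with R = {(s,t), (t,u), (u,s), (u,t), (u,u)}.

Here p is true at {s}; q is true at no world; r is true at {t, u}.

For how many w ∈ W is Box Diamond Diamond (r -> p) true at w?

2

s: successors {t}; Diamond Diamond (r -> p) there: t:T. ✓
t: successors {u}; Diamond Diamond (r -> p) there: u:T. ✓
u: successors {s, t, u}; Diamond Diamond (r -> p) there: s:F, t:T, u:T. ✗
Satisfying worlds: {s, t}.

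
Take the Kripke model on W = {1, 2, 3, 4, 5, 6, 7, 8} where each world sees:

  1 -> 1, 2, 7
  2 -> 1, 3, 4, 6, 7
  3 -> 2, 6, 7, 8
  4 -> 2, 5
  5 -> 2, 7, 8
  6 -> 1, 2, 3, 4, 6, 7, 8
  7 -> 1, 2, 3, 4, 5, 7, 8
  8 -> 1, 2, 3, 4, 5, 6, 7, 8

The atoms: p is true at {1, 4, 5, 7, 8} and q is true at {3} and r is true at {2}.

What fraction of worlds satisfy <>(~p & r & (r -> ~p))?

1: successors {1, 2, 7}; ~p & r & (r -> ~p) there: 1:F, 2:T, 7:F. ✓
2: successors {1, 3, 4, 6, 7}; ~p & r & (r -> ~p) there: 1:F, 3:F, 4:F, 6:F, 7:F. ✗
3: successors {2, 6, 7, 8}; ~p & r & (r -> ~p) there: 2:T, 6:F, 7:F, 8:F. ✓
4: successors {2, 5}; ~p & r & (r -> ~p) there: 2:T, 5:F. ✓
5: successors {2, 7, 8}; ~p & r & (r -> ~p) there: 2:T, 7:F, 8:F. ✓
6: successors {1, 2, 3, 4, 6, 7, 8}; ~p & r & (r -> ~p) there: 1:F, 2:T, 3:F, 4:F, 6:F, 7:F, 8:F. ✓
7: successors {1, 2, 3, 4, 5, 7, 8}; ~p & r & (r -> ~p) there: 1:F, 2:T, 3:F, 4:F, 5:F, 7:F, 8:F. ✓
8: successors {1, 2, 3, 4, 5, 6, 7, 8}; ~p & r & (r -> ~p) there: 1:F, 2:T, 3:F, 4:F, 5:F, 6:F, 7:F, 8:F. ✓
That's 7 of 8 worlds, so 7/8.

7/8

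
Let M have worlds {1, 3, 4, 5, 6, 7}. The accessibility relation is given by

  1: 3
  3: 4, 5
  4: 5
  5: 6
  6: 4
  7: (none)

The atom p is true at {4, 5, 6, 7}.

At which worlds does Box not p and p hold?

{7}

1: Box not p is T, p is F. ✗
3: Box not p is F, p is F. ✗
4: Box not p is F, p is T. ✗
5: Box not p is F, p is T. ✗
6: Box not p is F, p is T. ✗
7: Box not p is T, p is T. ✓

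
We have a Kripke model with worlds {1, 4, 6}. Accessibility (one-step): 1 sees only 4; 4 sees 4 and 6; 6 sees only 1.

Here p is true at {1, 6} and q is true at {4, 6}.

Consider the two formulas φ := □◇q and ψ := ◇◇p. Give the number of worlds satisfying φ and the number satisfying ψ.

For □◇q:
1: successors {4}; ◇q there: 4:T. ✓
4: successors {4, 6}; ◇q there: 4:T, 6:F. ✗
6: successors {1}; ◇q there: 1:T. ✓
— 2 worlds.
For ◇◇p:
1: successors {4}; ◇p there: 4:T. ✓
4: successors {4, 6}; ◇p there: 4:T, 6:T. ✓
6: successors {1}; ◇p there: 1:F. ✗
— 2 worlds.

2 and 2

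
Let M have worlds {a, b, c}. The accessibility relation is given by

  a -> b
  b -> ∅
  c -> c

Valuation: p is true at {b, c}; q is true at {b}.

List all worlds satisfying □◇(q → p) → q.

{a, b}

a: □◇(q → p) is F, q is F. ✓
b: □◇(q → p) is T, q is T. ✓
c: □◇(q → p) is T, q is F. ✗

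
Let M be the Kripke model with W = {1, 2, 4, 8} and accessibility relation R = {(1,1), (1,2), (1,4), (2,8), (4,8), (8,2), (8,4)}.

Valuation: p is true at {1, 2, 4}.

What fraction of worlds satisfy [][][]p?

1: successors {1, 2, 4}; [][]p there: 1:F, 2:T, 4:T. ✗
2: successors {8}; [][]p there: 8:F. ✗
4: successors {8}; [][]p there: 8:F. ✗
8: successors {2, 4}; [][]p there: 2:T, 4:T. ✓
That's 1 of 4 worlds, so 1/4.

1/4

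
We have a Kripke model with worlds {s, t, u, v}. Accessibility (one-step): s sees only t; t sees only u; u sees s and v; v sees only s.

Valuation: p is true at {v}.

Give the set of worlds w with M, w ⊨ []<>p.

s: successors {t}; <>p there: t:F. ✗
t: successors {u}; <>p there: u:T. ✓
u: successors {s, v}; <>p there: s:F, v:F. ✗
v: successors {s}; <>p there: s:F. ✗

{t}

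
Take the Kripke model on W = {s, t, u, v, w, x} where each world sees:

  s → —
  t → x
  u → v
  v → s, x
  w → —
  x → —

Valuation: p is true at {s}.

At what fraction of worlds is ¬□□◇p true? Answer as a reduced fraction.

1/6

s: □□◇p is T. ✗
t: □□◇p is T. ✗
u: □□◇p is F. ✓
v: □□◇p is T. ✗
w: □□◇p is T. ✗
x: □□◇p is T. ✗
That's 1 of 6 worlds, so 1/6.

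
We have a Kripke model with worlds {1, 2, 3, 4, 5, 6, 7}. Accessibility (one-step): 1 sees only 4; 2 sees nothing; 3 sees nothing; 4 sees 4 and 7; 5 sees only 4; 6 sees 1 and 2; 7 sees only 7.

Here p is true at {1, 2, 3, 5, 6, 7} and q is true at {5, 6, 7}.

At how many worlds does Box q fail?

1: successors {4}; q there: 4:F. ✗
2: no successors, so Box q holds vacuously. ✓
3: no successors, so Box q holds vacuously. ✓
4: successors {4, 7}; q there: 4:F, 7:T. ✗
5: successors {4}; q there: 4:F. ✗
6: successors {1, 2}; q there: 1:F, 2:F. ✗
7: successors {7}; q there: 7:T. ✓
Satisfying worlds: {2, 3, 7}.
So Box q fails at the other 4 worlds.

4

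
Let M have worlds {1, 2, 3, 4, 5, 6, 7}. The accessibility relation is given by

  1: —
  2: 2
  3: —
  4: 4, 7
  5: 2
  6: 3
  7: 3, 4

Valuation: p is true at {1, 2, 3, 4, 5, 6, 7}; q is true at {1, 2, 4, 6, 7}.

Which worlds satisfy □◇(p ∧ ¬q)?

1: no successors, so □◇(p ∧ ¬q) holds vacuously. ✓
2: successors {2}; ◇(p ∧ ¬q) there: 2:F. ✗
3: no successors, so □◇(p ∧ ¬q) holds vacuously. ✓
4: successors {4, 7}; ◇(p ∧ ¬q) there: 4:F, 7:T. ✗
5: successors {2}; ◇(p ∧ ¬q) there: 2:F. ✗
6: successors {3}; ◇(p ∧ ¬q) there: 3:F. ✗
7: successors {3, 4}; ◇(p ∧ ¬q) there: 3:F, 4:F. ✗

{1, 3}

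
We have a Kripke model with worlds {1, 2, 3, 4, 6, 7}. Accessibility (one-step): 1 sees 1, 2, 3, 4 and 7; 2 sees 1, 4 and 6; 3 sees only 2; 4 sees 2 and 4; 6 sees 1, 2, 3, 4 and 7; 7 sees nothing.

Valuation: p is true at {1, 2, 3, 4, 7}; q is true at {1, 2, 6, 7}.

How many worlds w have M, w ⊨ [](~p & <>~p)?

1: successors {1, 2, 3, 4, 7}; ~p & <>~p there: 1:F, 2:F, 3:F, 4:F, 7:F. ✗
2: successors {1, 4, 6}; ~p & <>~p there: 1:F, 4:F, 6:F. ✗
3: successors {2}; ~p & <>~p there: 2:F. ✗
4: successors {2, 4}; ~p & <>~p there: 2:F, 4:F. ✗
6: successors {1, 2, 3, 4, 7}; ~p & <>~p there: 1:F, 2:F, 3:F, 4:F, 7:F. ✗
7: no successors, so [](~p & <>~p) holds vacuously. ✓
Satisfying worlds: {7}.

1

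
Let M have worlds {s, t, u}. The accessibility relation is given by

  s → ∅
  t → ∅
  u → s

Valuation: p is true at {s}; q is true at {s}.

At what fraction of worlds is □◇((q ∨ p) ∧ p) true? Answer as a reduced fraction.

s: no successors, so □◇((q ∨ p) ∧ p) holds vacuously. ✓
t: no successors, so □◇((q ∨ p) ∧ p) holds vacuously. ✓
u: successors {s}; ◇((q ∨ p) ∧ p) there: s:F. ✗
That's 2 of 3 worlds, so 2/3.

2/3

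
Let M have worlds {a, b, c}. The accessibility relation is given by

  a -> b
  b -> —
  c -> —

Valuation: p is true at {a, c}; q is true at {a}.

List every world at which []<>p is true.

{b, c}

a: successors {b}; <>p there: b:F. ✗
b: no successors, so []<>p holds vacuously. ✓
c: no successors, so []<>p holds vacuously. ✓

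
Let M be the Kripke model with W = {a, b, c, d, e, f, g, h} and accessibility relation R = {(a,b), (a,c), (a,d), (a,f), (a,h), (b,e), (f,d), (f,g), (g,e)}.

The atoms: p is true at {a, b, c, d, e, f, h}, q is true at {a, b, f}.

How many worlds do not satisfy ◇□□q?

a: successors {b, c, d, f, h}; □□q there: b:T, c:T, d:T, f:F, h:T. ✓
b: successors {e}; □□q there: e:T. ✓
c: no successors, so ◇□□q fails. ✗
d: no successors, so ◇□□q fails. ✗
e: no successors, so ◇□□q fails. ✗
f: successors {d, g}; □□q there: d:T, g:T. ✓
g: successors {e}; □□q there: e:T. ✓
h: no successors, so ◇□□q fails. ✗
Satisfying worlds: {a, b, f, g}.
So ◇□□q fails at the other 4 worlds.

4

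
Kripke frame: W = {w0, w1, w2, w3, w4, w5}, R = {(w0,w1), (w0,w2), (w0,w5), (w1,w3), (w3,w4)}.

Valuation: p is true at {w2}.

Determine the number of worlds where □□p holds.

w0: successors {w1, w2, w5}; □p there: w1:F, w2:T, w5:T. ✗
w1: successors {w3}; □p there: w3:F. ✗
w2: no successors, so □□p holds vacuously. ✓
w3: successors {w4}; □p there: w4:T. ✓
w4: no successors, so □□p holds vacuously. ✓
w5: no successors, so □□p holds vacuously. ✓
Satisfying worlds: {w2, w3, w4, w5}.

4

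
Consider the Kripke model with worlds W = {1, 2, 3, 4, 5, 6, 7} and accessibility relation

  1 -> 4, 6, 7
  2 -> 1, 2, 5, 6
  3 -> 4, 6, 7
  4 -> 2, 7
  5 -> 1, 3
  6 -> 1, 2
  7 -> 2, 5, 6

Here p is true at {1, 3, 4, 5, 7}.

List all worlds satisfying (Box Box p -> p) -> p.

1: Box Box p -> p is T, p is T. ✓
2: Box Box p -> p is T, p is F. ✗
3: Box Box p -> p is T, p is T. ✓
4: Box Box p -> p is T, p is T. ✓
5: Box Box p -> p is T, p is T. ✓
6: Box Box p -> p is T, p is F. ✗
7: Box Box p -> p is T, p is T. ✓

{1, 3, 4, 5, 7}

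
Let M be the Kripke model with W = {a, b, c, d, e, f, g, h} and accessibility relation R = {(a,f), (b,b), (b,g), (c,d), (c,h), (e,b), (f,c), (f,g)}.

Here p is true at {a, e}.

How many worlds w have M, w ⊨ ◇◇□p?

4

a: successors {f}; ◇□p there: f:T. ✓
b: successors {b, g}; ◇□p there: b:T, g:F. ✓
c: successors {d, h}; ◇□p there: d:F, h:F. ✗
d: no successors, so ◇◇□p fails. ✗
e: successors {b}; ◇□p there: b:T. ✓
f: successors {c, g}; ◇□p there: c:T, g:F. ✓
g: no successors, so ◇◇□p fails. ✗
h: no successors, so ◇◇□p fails. ✗
Satisfying worlds: {a, b, e, f}.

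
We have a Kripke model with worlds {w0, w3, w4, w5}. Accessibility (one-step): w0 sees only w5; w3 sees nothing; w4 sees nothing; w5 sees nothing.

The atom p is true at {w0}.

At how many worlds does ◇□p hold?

1

w0: successors {w5}; □p there: w5:T. ✓
w3: no successors, so ◇□p fails. ✗
w4: no successors, so ◇□p fails. ✗
w5: no successors, so ◇□p fails. ✗
Satisfying worlds: {w0}.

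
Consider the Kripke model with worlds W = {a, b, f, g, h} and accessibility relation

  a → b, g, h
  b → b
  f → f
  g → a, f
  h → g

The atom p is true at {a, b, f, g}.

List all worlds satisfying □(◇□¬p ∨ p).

{b, f, g, h}

a: successors {b, g, h}; ◇□¬p ∨ p there: b:T, g:T, h:F. ✗
b: successors {b}; ◇□¬p ∨ p there: b:T. ✓
f: successors {f}; ◇□¬p ∨ p there: f:T. ✓
g: successors {a, f}; ◇□¬p ∨ p there: a:T, f:T. ✓
h: successors {g}; ◇□¬p ∨ p there: g:T. ✓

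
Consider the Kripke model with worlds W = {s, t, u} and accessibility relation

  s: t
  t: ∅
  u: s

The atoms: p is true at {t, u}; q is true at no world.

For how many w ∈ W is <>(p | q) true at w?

1

s: successors {t}; p | q there: t:T. ✓
t: no successors, so <>(p | q) fails. ✗
u: successors {s}; p | q there: s:F. ✗
Satisfying worlds: {s}.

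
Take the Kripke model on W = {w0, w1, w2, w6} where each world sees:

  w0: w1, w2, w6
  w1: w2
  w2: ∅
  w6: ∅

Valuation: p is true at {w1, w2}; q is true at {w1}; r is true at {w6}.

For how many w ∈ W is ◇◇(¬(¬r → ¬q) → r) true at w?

1

w0: successors {w1, w2, w6}; ◇(¬(¬r → ¬q) → r) there: w1:T, w2:F, w6:F. ✓
w1: successors {w2}; ◇(¬(¬r → ¬q) → r) there: w2:F. ✗
w2: no successors, so ◇◇(¬(¬r → ¬q) → r) fails. ✗
w6: no successors, so ◇◇(¬(¬r → ¬q) → r) fails. ✗
Satisfying worlds: {w0}.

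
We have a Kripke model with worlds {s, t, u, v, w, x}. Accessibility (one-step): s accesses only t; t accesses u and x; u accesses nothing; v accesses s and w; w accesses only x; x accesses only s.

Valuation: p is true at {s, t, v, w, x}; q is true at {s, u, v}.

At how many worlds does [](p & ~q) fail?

3

s: successors {t}; p & ~q there: t:T. ✓
t: successors {u, x}; p & ~q there: u:F, x:T. ✗
u: no successors, so [](p & ~q) holds vacuously. ✓
v: successors {s, w}; p & ~q there: s:F, w:T. ✗
w: successors {x}; p & ~q there: x:T. ✓
x: successors {s}; p & ~q there: s:F. ✗
Satisfying worlds: {s, u, w}.
So [](p & ~q) fails at the other 3 worlds.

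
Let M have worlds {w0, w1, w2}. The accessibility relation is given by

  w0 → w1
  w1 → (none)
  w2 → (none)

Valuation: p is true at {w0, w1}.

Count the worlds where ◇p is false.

2

w0: successors {w1}; p there: w1:T. ✓
w1: no successors, so ◇p fails. ✗
w2: no successors, so ◇p fails. ✗
Satisfying worlds: {w0}.
So ◇p fails at the other 2 worlds.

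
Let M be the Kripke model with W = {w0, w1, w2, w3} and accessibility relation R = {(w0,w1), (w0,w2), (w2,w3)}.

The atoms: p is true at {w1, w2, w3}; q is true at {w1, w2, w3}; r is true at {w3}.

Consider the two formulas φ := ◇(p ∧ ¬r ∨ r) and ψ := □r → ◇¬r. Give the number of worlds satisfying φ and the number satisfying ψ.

2 and 1

For ◇(p ∧ ¬r ∨ r):
w0: successors {w1, w2}; p ∧ ¬r ∨ r there: w1:T, w2:T. ✓
w1: no successors, so ◇(p ∧ ¬r ∨ r) fails. ✗
w2: successors {w3}; p ∧ ¬r ∨ r there: w3:T. ✓
w3: no successors, so ◇(p ∧ ¬r ∨ r) fails. ✗
— 2 worlds.
For □r → ◇¬r:
w0: □r is F, ◇¬r is T. ✓
w1: □r is T, ◇¬r is F. ✗
w2: □r is T, ◇¬r is F. ✗
w3: □r is T, ◇¬r is F. ✗
— 1 world.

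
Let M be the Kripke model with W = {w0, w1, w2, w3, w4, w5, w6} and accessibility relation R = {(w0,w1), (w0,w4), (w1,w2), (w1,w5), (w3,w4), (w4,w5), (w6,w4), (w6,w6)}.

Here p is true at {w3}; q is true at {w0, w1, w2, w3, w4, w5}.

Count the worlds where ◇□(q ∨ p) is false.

2

w0: successors {w1, w4}; □(q ∨ p) there: w1:T, w4:T. ✓
w1: successors {w2, w5}; □(q ∨ p) there: w2:T, w5:T. ✓
w2: no successors, so ◇□(q ∨ p) fails. ✗
w3: successors {w4}; □(q ∨ p) there: w4:T. ✓
w4: successors {w5}; □(q ∨ p) there: w5:T. ✓
w5: no successors, so ◇□(q ∨ p) fails. ✗
w6: successors {w4, w6}; □(q ∨ p) there: w4:T, w6:F. ✓
Satisfying worlds: {w0, w1, w3, w4, w6}.
So ◇□(q ∨ p) fails at the other 2 worlds.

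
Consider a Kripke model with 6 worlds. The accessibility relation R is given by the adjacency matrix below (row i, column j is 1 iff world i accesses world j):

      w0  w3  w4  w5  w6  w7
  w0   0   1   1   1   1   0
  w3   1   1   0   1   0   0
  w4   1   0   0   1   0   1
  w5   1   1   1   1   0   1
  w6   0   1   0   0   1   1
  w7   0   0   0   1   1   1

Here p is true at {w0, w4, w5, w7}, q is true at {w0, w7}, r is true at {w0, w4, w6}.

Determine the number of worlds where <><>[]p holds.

5

w0: successors {w3, w4, w5, w6}; <>[]p there: w3:F, w4:F, w5:T, w6:F. ✓
w3: successors {w0, w3, w5}; <>[]p there: w0:T, w3:F, w5:T. ✓
w4: successors {w0, w5, w7}; <>[]p there: w0:T, w5:T, w7:F. ✓
w5: successors {w0, w3, w4, w5, w7}; <>[]p there: w0:T, w3:F, w4:F, w5:T, w7:F. ✓
w6: successors {w3, w6, w7}; <>[]p there: w3:F, w6:F, w7:F. ✗
w7: successors {w5, w6, w7}; <>[]p there: w5:T, w6:F, w7:F. ✓
Satisfying worlds: {w0, w3, w4, w5, w7}.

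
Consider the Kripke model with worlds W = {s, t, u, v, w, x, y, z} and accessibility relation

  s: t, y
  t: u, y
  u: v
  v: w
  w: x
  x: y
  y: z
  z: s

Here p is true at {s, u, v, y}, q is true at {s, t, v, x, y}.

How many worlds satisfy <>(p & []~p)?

4

s: successors {t, y}; p & []~p there: t:F, y:T. ✓
t: successors {u, y}; p & []~p there: u:F, y:T. ✓
u: successors {v}; p & []~p there: v:T. ✓
v: successors {w}; p & []~p there: w:F. ✗
w: successors {x}; p & []~p there: x:F. ✗
x: successors {y}; p & []~p there: y:T. ✓
y: successors {z}; p & []~p there: z:F. ✗
z: successors {s}; p & []~p there: s:F. ✗
Satisfying worlds: {s, t, u, x}.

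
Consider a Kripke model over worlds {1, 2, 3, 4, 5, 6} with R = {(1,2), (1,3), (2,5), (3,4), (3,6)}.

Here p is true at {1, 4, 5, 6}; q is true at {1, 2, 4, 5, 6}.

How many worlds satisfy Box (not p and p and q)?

3

1: successors {2, 3}; not p and p and q there: 2:F, 3:F. ✗
2: successors {5}; not p and p and q there: 5:F. ✗
3: successors {4, 6}; not p and p and q there: 4:F, 6:F. ✗
4: no successors, so Box (not p and p and q) holds vacuously. ✓
5: no successors, so Box (not p and p and q) holds vacuously. ✓
6: no successors, so Box (not p and p and q) holds vacuously. ✓
Satisfying worlds: {4, 5, 6}.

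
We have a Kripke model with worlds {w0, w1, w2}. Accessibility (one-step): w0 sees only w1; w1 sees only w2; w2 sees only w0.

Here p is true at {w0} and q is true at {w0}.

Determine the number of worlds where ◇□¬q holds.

w0: successors {w1}; □¬q there: w1:T. ✓
w1: successors {w2}; □¬q there: w2:F. ✗
w2: successors {w0}; □¬q there: w0:T. ✓
Satisfying worlds: {w0, w2}.

2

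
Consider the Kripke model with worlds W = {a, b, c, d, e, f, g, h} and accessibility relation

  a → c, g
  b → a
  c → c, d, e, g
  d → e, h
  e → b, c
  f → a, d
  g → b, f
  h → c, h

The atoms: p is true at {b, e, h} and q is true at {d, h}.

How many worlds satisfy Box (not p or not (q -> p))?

a: successors {c, g}; not p or not (q -> p) there: c:T, g:T. ✓
b: successors {a}; not p or not (q -> p) there: a:T. ✓
c: successors {c, d, e, g}; not p or not (q -> p) there: c:T, d:T, e:F, g:T. ✗
d: successors {e, h}; not p or not (q -> p) there: e:F, h:F. ✗
e: successors {b, c}; not p or not (q -> p) there: b:F, c:T. ✗
f: successors {a, d}; not p or not (q -> p) there: a:T, d:T. ✓
g: successors {b, f}; not p or not (q -> p) there: b:F, f:T. ✗
h: successors {c, h}; not p or not (q -> p) there: c:T, h:F. ✗
Satisfying worlds: {a, b, f}.

3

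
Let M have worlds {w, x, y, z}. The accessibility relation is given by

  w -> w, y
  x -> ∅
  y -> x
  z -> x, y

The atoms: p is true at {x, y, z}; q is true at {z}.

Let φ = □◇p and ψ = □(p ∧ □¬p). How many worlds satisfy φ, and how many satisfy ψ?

For □◇p:
w: successors {w, y}; ◇p there: w:T, y:T. ✓
x: no successors, so □◇p holds vacuously. ✓
y: successors {x}; ◇p there: x:F. ✗
z: successors {x, y}; ◇p there: x:F, y:T. ✗
— 2 worlds.
For □(p ∧ □¬p):
w: successors {w, y}; p ∧ □¬p there: w:F, y:F. ✗
x: no successors, so □(p ∧ □¬p) holds vacuously. ✓
y: successors {x}; p ∧ □¬p there: x:T. ✓
z: successors {x, y}; p ∧ □¬p there: x:T, y:F. ✗
— 2 worlds.

2 and 2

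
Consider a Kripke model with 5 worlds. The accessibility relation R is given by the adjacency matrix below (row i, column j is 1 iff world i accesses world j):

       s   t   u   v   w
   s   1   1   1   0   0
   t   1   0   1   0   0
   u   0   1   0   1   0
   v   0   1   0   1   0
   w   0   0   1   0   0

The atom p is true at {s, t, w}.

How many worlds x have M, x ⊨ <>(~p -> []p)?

4

s: successors {s, t, u}; ~p -> []p there: s:T, t:T, u:F. ✓
t: successors {s, u}; ~p -> []p there: s:T, u:F. ✓
u: successors {t, v}; ~p -> []p there: t:T, v:F. ✓
v: successors {t, v}; ~p -> []p there: t:T, v:F. ✓
w: successors {u}; ~p -> []p there: u:F. ✗
Satisfying worlds: {s, t, u, v}.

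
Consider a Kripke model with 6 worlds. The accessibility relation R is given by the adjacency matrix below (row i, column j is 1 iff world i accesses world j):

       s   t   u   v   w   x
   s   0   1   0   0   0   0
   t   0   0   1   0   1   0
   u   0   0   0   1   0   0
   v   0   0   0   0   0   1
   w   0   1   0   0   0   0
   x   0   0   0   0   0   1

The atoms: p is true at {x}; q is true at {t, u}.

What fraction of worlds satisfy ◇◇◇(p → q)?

1/2

s: successors {t}; ◇◇(p → q) there: t:T. ✓
t: successors {u, w}; ◇◇(p → q) there: u:F, w:T. ✓
u: successors {v}; ◇◇(p → q) there: v:F. ✗
v: successors {x}; ◇◇(p → q) there: x:F. ✗
w: successors {t}; ◇◇(p → q) there: t:T. ✓
x: successors {x}; ◇◇(p → q) there: x:F. ✗
That's 3 of 6 worlds, so 3/6 = 1/2.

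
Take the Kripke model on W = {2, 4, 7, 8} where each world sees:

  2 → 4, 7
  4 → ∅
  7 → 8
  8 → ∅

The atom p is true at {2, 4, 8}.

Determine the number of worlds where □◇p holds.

2

2: successors {4, 7}; ◇p there: 4:F, 7:T. ✗
4: no successors, so □◇p holds vacuously. ✓
7: successors {8}; ◇p there: 8:F. ✗
8: no successors, so □◇p holds vacuously. ✓
Satisfying worlds: {4, 8}.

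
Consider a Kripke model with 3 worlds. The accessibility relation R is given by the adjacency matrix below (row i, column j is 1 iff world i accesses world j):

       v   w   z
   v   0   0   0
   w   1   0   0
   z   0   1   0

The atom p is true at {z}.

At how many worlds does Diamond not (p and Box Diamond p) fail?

1

v: no successors, so Diamond not (p and Box Diamond p) fails. ✗
w: successors {v}; not (p and Box Diamond p) there: v:T. ✓
z: successors {w}; not (p and Box Diamond p) there: w:T. ✓
Satisfying worlds: {w, z}.
So Diamond not (p and Box Diamond p) fails at the other 1 world.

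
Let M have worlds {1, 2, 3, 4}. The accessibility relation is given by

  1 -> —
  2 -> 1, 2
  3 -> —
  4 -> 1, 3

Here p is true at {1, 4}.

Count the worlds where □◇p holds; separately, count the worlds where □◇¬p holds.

2 and 2

For □◇p:
1: no successors, so □◇p holds vacuously. ✓
2: successors {1, 2}; ◇p there: 1:F, 2:T. ✗
3: no successors, so □◇p holds vacuously. ✓
4: successors {1, 3}; ◇p there: 1:F, 3:F. ✗
— 2 worlds.
For □◇¬p:
1: no successors, so □◇¬p holds vacuously. ✓
2: successors {1, 2}; ◇¬p there: 1:F, 2:T. ✗
3: no successors, so □◇¬p holds vacuously. ✓
4: successors {1, 3}; ◇¬p there: 1:F, 3:F. ✗
— 2 worlds.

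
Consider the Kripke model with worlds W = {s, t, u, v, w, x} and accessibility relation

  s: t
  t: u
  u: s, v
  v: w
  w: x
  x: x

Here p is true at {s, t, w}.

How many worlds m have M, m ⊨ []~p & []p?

s: []~p is F, []p is T. ✗
t: []~p is T, []p is F. ✗
u: []~p is F, []p is F. ✗
v: []~p is F, []p is T. ✗
w: []~p is T, []p is F. ✗
x: []~p is T, []p is F. ✗
Satisfying worlds: ∅.

0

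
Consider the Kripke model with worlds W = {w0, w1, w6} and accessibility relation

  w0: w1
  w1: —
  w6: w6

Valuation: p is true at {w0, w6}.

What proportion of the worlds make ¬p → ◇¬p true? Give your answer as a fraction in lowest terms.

2/3

w0: ¬p is F, ◇¬p is T. ✓
w1: ¬p is T, ◇¬p is F. ✗
w6: ¬p is F, ◇¬p is F. ✓
That's 2 of 3 worlds, so 2/3.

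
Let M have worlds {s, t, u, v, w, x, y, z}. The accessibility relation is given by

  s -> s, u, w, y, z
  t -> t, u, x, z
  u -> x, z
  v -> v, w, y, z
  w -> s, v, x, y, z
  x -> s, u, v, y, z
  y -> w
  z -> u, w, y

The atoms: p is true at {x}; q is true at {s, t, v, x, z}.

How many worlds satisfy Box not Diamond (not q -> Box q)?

0

s: successors {s, u, w, y, z}; not Diamond (not q -> Box q) there: s:F, u:F, w:F, y:T, z:F. ✗
t: successors {t, u, x, z}; not Diamond (not q -> Box q) there: t:F, u:F, x:F, z:F. ✗
u: successors {x, z}; not Diamond (not q -> Box q) there: x:F, z:F. ✗
v: successors {v, w, y, z}; not Diamond (not q -> Box q) there: v:F, w:F, y:T, z:F. ✗
w: successors {s, v, x, y, z}; not Diamond (not q -> Box q) there: s:F, v:F, x:F, y:T, z:F. ✗
x: successors {s, u, v, y, z}; not Diamond (not q -> Box q) there: s:F, u:F, v:F, y:T, z:F. ✗
y: successors {w}; not Diamond (not q -> Box q) there: w:F. ✗
z: successors {u, w, y}; not Diamond (not q -> Box q) there: u:F, w:F, y:T. ✗
Satisfying worlds: ∅.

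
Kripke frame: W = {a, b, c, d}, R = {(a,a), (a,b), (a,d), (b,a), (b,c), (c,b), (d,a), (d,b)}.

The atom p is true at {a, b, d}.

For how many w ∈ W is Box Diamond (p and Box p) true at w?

a: successors {a, b, d}; Diamond (p and Box p) there: a:T, b:T, d:T. ✓
b: successors {a, c}; Diamond (p and Box p) there: a:T, c:F. ✗
c: successors {b}; Diamond (p and Box p) there: b:T. ✓
d: successors {a, b}; Diamond (p and Box p) there: a:T, b:T. ✓
Satisfying worlds: {a, c, d}.

3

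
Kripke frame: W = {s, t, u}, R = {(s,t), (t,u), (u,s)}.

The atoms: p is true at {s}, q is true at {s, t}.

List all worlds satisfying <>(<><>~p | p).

{t, u}

s: successors {t}; <><>~p | p there: t:F. ✗
t: successors {u}; <><>~p | p there: u:T. ✓
u: successors {s}; <><>~p | p there: s:T. ✓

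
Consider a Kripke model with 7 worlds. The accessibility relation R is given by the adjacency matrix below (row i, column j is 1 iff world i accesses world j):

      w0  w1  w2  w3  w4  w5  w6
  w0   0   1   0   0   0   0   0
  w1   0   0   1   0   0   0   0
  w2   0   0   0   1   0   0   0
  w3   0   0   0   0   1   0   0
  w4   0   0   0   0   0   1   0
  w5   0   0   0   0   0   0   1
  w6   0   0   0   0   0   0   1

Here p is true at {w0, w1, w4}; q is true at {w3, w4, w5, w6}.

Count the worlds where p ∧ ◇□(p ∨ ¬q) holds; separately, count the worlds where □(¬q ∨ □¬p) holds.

1 and 6

For p ∧ ◇□(p ∨ ¬q):
w0: p is T, ◇□(p ∨ ¬q) is T. ✓
w1: p is T, ◇□(p ∨ ¬q) is F. ✗
w2: p is F, ◇□(p ∨ ¬q) is T. ✗
w3: p is F, ◇□(p ∨ ¬q) is F. ✗
w4: p is T, ◇□(p ∨ ¬q) is F. ✗
w5: p is F, ◇□(p ∨ ¬q) is F. ✗
w6: p is F, ◇□(p ∨ ¬q) is F. ✗
— 1 world.
For □(¬q ∨ □¬p):
w0: successors {w1}; ¬q ∨ □¬p there: w1:T. ✓
w1: successors {w2}; ¬q ∨ □¬p there: w2:T. ✓
w2: successors {w3}; ¬q ∨ □¬p there: w3:F. ✗
w3: successors {w4}; ¬q ∨ □¬p there: w4:T. ✓
w4: successors {w5}; ¬q ∨ □¬p there: w5:T. ✓
w5: successors {w6}; ¬q ∨ □¬p there: w6:T. ✓
w6: successors {w6}; ¬q ∨ □¬p there: w6:T. ✓
— 6 worlds.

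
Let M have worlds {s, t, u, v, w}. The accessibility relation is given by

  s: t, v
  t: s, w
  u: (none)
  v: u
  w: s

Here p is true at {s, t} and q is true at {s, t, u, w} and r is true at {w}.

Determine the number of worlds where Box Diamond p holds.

3

s: successors {t, v}; Diamond p there: t:T, v:F. ✗
t: successors {s, w}; Diamond p there: s:T, w:T. ✓
u: no successors, so Box Diamond p holds vacuously. ✓
v: successors {u}; Diamond p there: u:F. ✗
w: successors {s}; Diamond p there: s:T. ✓
Satisfying worlds: {t, u, w}.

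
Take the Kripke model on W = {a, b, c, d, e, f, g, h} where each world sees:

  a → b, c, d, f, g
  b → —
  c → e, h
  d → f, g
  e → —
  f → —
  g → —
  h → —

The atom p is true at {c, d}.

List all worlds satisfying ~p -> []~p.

a: ~p is T, []~p is F. ✗
b: ~p is T, []~p is T. ✓
c: ~p is F, []~p is T. ✓
d: ~p is F, []~p is T. ✓
e: ~p is T, []~p is T. ✓
f: ~p is T, []~p is T. ✓
g: ~p is T, []~p is T. ✓
h: ~p is T, []~p is T. ✓

{b, c, d, e, f, g, h}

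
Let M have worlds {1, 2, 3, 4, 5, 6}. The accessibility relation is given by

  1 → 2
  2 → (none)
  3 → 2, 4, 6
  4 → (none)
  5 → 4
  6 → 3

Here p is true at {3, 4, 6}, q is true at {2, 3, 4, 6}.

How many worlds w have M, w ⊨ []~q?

2

1: successors {2}; ~q there: 2:F. ✗
2: no successors, so []~q holds vacuously. ✓
3: successors {2, 4, 6}; ~q there: 2:F, 4:F, 6:F. ✗
4: no successors, so []~q holds vacuously. ✓
5: successors {4}; ~q there: 4:F. ✗
6: successors {3}; ~q there: 3:F. ✗
Satisfying worlds: {2, 4}.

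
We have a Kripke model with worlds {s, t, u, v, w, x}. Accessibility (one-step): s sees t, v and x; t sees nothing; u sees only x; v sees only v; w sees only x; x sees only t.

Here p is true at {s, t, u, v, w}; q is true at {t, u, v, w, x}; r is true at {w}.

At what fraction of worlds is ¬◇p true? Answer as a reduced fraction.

s: ◇p is T. ✗
t: ◇p is F. ✓
u: ◇p is F. ✓
v: ◇p is T. ✗
w: ◇p is F. ✓
x: ◇p is T. ✗
That's 3 of 6 worlds, so 3/6 = 1/2.

1/2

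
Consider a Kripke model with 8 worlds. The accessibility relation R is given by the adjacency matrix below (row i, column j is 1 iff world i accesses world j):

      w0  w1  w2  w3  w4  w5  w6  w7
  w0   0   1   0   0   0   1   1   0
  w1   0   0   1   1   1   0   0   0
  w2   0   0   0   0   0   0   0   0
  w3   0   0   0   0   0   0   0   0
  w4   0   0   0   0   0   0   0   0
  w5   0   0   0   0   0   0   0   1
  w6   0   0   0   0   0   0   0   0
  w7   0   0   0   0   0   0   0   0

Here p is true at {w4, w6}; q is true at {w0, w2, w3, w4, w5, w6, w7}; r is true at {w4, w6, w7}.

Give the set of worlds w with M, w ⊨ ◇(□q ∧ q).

{w0, w1, w5}

w0: successors {w1, w5, w6}; □q ∧ q there: w1:F, w5:T, w6:T. ✓
w1: successors {w2, w3, w4}; □q ∧ q there: w2:T, w3:T, w4:T. ✓
w2: no successors, so ◇(□q ∧ q) fails. ✗
w3: no successors, so ◇(□q ∧ q) fails. ✗
w4: no successors, so ◇(□q ∧ q) fails. ✗
w5: successors {w7}; □q ∧ q there: w7:T. ✓
w6: no successors, so ◇(□q ∧ q) fails. ✗
w7: no successors, so ◇(□q ∧ q) fails. ✗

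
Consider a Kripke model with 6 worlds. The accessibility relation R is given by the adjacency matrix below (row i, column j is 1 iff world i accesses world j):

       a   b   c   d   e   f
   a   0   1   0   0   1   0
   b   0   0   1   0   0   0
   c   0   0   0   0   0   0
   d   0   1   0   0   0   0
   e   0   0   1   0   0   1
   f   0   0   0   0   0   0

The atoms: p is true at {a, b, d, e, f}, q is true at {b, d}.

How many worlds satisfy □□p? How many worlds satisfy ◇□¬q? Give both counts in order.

For □□p:
a: successors {b, e}; □p there: b:F, e:F. ✗
b: successors {c}; □p there: c:T. ✓
c: no successors, so □□p holds vacuously. ✓
d: successors {b}; □p there: b:F. ✗
e: successors {c, f}; □p there: c:T, f:T. ✓
f: no successors, so □□p holds vacuously. ✓
— 4 worlds.
For ◇□¬q:
a: successors {b, e}; □¬q there: b:T, e:T. ✓
b: successors {c}; □¬q there: c:T. ✓
c: no successors, so ◇□¬q fails. ✗
d: successors {b}; □¬q there: b:T. ✓
e: successors {c, f}; □¬q there: c:T, f:T. ✓
f: no successors, so ◇□¬q fails. ✗
— 4 worlds.

4 and 4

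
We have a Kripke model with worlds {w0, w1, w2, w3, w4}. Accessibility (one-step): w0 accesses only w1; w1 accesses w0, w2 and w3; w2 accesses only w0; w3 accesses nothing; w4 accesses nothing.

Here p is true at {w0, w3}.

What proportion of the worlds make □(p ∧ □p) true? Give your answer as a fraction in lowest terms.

w0: successors {w1}; p ∧ □p there: w1:F. ✗
w1: successors {w0, w2, w3}; p ∧ □p there: w0:F, w2:F, w3:T. ✗
w2: successors {w0}; p ∧ □p there: w0:F. ✗
w3: no successors, so □(p ∧ □p) holds vacuously. ✓
w4: no successors, so □(p ∧ □p) holds vacuously. ✓
That's 2 of 5 worlds, so 2/5.

2/5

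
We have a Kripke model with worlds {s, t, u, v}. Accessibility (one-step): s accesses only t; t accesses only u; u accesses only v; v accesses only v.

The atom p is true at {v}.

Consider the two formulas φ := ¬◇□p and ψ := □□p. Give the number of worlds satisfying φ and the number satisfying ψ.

For ¬◇□p:
s: ◇□p is F. ✓
t: ◇□p is T. ✗
u: ◇□p is T. ✗
v: ◇□p is T. ✗
— 1 world.
For □□p:
s: successors {t}; □p there: t:F. ✗
t: successors {u}; □p there: u:T. ✓
u: successors {v}; □p there: v:T. ✓
v: successors {v}; □p there: v:T. ✓
— 3 worlds.

1 and 3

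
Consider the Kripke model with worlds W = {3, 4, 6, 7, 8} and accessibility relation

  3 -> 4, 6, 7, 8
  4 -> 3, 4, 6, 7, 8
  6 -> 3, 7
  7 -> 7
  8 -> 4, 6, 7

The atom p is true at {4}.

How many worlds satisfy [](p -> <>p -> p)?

5

3: successors {4, 6, 7, 8}; p -> <>p -> p there: 4:T, 6:T, 7:T, 8:T. ✓
4: successors {3, 4, 6, 7, 8}; p -> <>p -> p there: 3:T, 4:T, 6:T, 7:T, 8:T. ✓
6: successors {3, 7}; p -> <>p -> p there: 3:T, 7:T. ✓
7: successors {7}; p -> <>p -> p there: 7:T. ✓
8: successors {4, 6, 7}; p -> <>p -> p there: 4:T, 6:T, 7:T. ✓
Satisfying worlds: {3, 4, 6, 7, 8}.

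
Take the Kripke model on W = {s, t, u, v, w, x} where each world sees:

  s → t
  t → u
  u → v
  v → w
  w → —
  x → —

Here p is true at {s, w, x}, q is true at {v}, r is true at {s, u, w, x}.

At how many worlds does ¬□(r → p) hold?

s: □(r → p) is T. ✗
t: □(r → p) is F. ✓
u: □(r → p) is T. ✗
v: □(r → p) is T. ✗
w: □(r → p) is T. ✗
x: □(r → p) is T. ✗
Satisfying worlds: {t}.

1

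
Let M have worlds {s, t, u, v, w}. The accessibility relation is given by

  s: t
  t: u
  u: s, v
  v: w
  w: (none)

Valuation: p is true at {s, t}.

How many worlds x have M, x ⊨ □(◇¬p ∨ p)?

s: successors {t}; ◇¬p ∨ p there: t:T. ✓
t: successors {u}; ◇¬p ∨ p there: u:T. ✓
u: successors {s, v}; ◇¬p ∨ p there: s:T, v:T. ✓
v: successors {w}; ◇¬p ∨ p there: w:F. ✗
w: no successors, so □(◇¬p ∨ p) holds vacuously. ✓
Satisfying worlds: {s, t, u, w}.

4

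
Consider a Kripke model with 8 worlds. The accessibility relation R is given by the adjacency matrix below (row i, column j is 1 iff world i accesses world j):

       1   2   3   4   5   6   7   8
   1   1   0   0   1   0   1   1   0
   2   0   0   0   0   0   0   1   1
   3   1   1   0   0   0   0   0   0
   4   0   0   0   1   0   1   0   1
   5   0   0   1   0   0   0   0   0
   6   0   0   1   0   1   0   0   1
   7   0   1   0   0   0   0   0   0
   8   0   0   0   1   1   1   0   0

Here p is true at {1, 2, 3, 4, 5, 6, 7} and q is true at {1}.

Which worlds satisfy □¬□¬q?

{5}

1: successors {1, 4, 6, 7}; ¬□¬q there: 1:T, 4:F, 6:F, 7:F. ✗
2: successors {7, 8}; ¬□¬q there: 7:F, 8:F. ✗
3: successors {1, 2}; ¬□¬q there: 1:T, 2:F. ✗
4: successors {4, 6, 8}; ¬□¬q there: 4:F, 6:F, 8:F. ✗
5: successors {3}; ¬□¬q there: 3:T. ✓
6: successors {3, 5, 8}; ¬□¬q there: 3:T, 5:F, 8:F. ✗
7: successors {2}; ¬□¬q there: 2:F. ✗
8: successors {4, 5, 6}; ¬□¬q there: 4:F, 5:F, 6:F. ✗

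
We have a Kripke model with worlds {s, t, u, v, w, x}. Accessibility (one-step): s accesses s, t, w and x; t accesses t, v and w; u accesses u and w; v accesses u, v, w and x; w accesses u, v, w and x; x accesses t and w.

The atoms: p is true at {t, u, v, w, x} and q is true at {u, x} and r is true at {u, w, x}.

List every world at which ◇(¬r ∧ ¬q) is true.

s: successors {s, t, w, x}; ¬r ∧ ¬q there: s:T, t:T, w:F, x:F. ✓
t: successors {t, v, w}; ¬r ∧ ¬q there: t:T, v:T, w:F. ✓
u: successors {u, w}; ¬r ∧ ¬q there: u:F, w:F. ✗
v: successors {u, v, w, x}; ¬r ∧ ¬q there: u:F, v:T, w:F, x:F. ✓
w: successors {u, v, w, x}; ¬r ∧ ¬q there: u:F, v:T, w:F, x:F. ✓
x: successors {t, w}; ¬r ∧ ¬q there: t:T, w:F. ✓

{s, t, v, w, x}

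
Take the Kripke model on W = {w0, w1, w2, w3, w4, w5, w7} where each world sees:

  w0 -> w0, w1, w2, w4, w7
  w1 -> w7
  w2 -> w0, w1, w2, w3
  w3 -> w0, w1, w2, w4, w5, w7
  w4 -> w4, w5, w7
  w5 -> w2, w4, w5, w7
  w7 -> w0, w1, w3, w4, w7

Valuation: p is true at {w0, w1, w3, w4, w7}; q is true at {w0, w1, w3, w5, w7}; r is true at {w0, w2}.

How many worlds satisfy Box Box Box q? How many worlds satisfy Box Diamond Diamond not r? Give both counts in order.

0 and 7

For Box Box Box q:
w0: successors {w0, w1, w2, w4, w7}; Box Box q there: w0:F, w1:F, w2:F, w4:F, w7:F. ✗
w1: successors {w7}; Box Box q there: w7:F. ✗
w2: successors {w0, w1, w2, w3}; Box Box q there: w0:F, w1:F, w2:F, w3:F. ✗
w3: successors {w0, w1, w2, w4, w5, w7}; Box Box q there: w0:F, w1:F, w2:F, w4:F, w5:F, w7:F. ✗
w4: successors {w4, w5, w7}; Box Box q there: w4:F, w5:F, w7:F. ✗
w5: successors {w2, w4, w5, w7}; Box Box q there: w2:F, w4:F, w5:F, w7:F. ✗
w7: successors {w0, w1, w3, w4, w7}; Box Box q there: w0:F, w1:F, w3:F, w4:F, w7:F. ✗
— 0 worlds.
For Box Diamond Diamond not r:
w0: successors {w0, w1, w2, w4, w7}; Diamond Diamond not r there: w0:T, w1:T, w2:T, w4:T, w7:T. ✓
w1: successors {w7}; Diamond Diamond not r there: w7:T. ✓
w2: successors {w0, w1, w2, w3}; Diamond Diamond not r there: w0:T, w1:T, w2:T, w3:T. ✓
w3: successors {w0, w1, w2, w4, w5, w7}; Diamond Diamond not r there: w0:T, w1:T, w2:T, w4:T, w5:T, w7:T. ✓
w4: successors {w4, w5, w7}; Diamond Diamond not r there: w4:T, w5:T, w7:T. ✓
w5: successors {w2, w4, w5, w7}; Diamond Diamond not r there: w2:T, w4:T, w5:T, w7:T. ✓
w7: successors {w0, w1, w3, w4, w7}; Diamond Diamond not r there: w0:T, w1:T, w3:T, w4:T, w7:T. ✓
— 7 worlds.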